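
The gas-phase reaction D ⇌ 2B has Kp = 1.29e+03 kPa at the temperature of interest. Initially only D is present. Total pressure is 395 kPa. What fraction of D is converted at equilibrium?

X = 0.670

Let X = conversion of D (basis 1 mol D); extent of reaction ξ = X.
Moles: n_D = 1 − X; n_B = 2X.
n_T = Σnᵢ = 1 + X.
y_i = n_i/n_T, p_i = y_i·P. Kp = p_B^2 / (p_D).
This yields a degree-2 equation in X; solving on (0,1), X = 0.670.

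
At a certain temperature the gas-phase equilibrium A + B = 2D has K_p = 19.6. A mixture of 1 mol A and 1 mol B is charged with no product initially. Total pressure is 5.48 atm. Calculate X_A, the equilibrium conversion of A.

X = 0.689

Take 1 mol A as basis and let X be its fractional conversion, so ξ = X.
Moles: n_A = 1 − X; n_B = 1 − X; n_D = 2X.
n_T stays at 2 (no change in mole number).
Mole fractions y_i = n_i/n_T; K_p = p_D^2 / (p_A p_B) with p_i = y_i·P.
Setting this equal to 19.6 and taking the physical root (0 < X < 1) gives X = 0.689.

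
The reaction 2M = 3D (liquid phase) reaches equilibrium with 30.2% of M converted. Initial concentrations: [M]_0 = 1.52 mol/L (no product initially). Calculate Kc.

Let X = conversion of M.
Concentrations: [M] = 1.52 − 1.52X; [D] = 2.28X.
At X = 0.302: [M] = 1.06, [D] = 0.689.
Kc = [D]^3 / ([M]^2) = 0.29 mol/L.

Kc = 0.29 mol/L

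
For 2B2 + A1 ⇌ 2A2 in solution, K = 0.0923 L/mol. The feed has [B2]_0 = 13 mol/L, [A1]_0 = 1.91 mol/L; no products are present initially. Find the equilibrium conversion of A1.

Let X = conversion of A1; extent ξ = 1.91·X mol/L.
Concentrations: [B2] = 13 − 3.82X; [A1] = 1.91 − 1.91X; [A2] = 3.82X.
K = [A2]^2 / ([B2]^2 [A1]).
Solving K = 0.0923 for X ∈ (0,1): X = 0.665.

X = 0.665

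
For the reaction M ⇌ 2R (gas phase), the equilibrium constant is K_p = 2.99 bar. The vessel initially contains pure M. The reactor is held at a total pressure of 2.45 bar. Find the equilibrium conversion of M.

X = 0.484

Let X = conversion of M (basis 1 mol M); extent of reaction ξ = X.
At extent ξ: n_M = 1 − X; n_R = 2X.
n_T = Σnᵢ = 1 + X.
y_i = n_i/n_T, p_i = y_i·P. K_p = p_R^2 / (p_M).
Substituting and setting equal to 2.99 bar gives a polynomial in X; the root in (0,1) is X = 0.484.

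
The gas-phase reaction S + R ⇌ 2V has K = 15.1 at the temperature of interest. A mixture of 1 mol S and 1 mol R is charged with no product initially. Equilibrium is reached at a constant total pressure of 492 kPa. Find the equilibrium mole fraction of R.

Basis: 1 mol S initially; let X = conversion of S. Extent ξ = X.
At extent ξ: n_S = 1 − X; n_R = 1 − X; n_V = 2X.
Total moles n_T = 2 (Δν = 0, constant).
y_i = n_i/n_T, p_i = y_i·P. K = p_V^2 / (p_S p_R).
This yields a degree-2 equation in X; solving on (0,1), X = 0.660.
Then n_R = 0.34, n_T = 2, so y_R = 0.170.

y_R = 0.170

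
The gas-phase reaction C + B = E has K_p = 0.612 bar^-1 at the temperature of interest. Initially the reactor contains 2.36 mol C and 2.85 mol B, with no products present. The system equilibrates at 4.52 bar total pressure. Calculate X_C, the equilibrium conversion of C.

X = 0.528

Take 2.36 mol C as basis and let X be its fractional conversion, so ξ = 2.36X.
Mole table: n_C = 2.36 − 2.36X; n_B = 2.85 − 2.36X; n_E = 2.36X.
Total moles n_T = 5.21 − 2.36X.
Mole fractions y_i = n_i/n_T; K_p = p_E / (p_C p_B) with p_i = y_i·P.
Setting this equal to 0.612 bar^-1 and taking the physical root (0 < X < 1) gives X = 0.528.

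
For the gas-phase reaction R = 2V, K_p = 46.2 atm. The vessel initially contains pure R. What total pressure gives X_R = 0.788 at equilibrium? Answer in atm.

P = 7.05 atm

Take 1 mol R as basis and let X be its fractional conversion, so ξ = X.
Moles: n_R = 1 − X; n_V = 2X.
Summing: n_T = 1 + X.
K_p = p_V^2 / (p_R) with p_i = (n_i/n_T)·P.
At X = 0.788: the mole-fraction product g(X) = Π y_i^ν_i = 6.553. Since K_p = g(X)·P^{1}, P = (K_p/g)^(1/1) = (46.2/6.553)^(1/1) = 7.05 atm.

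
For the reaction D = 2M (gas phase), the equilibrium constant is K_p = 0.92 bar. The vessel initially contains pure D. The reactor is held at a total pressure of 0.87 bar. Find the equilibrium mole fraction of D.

y_D = 0.372

Let X = conversion of D (basis 1 mol D); extent of reaction ξ = X.
Mole table: n_D = 1 − X; n_M = 2X.
n_T = Σnᵢ = 1 + X.
Mole fractions y_i = n_i/n_T; K_p = p_M^2 / (p_D) with p_i = y_i·P.
Substituting and setting equal to 0.92 bar gives a polynomial in X; the root in (0,1) is X = 0.457.
Then n_D = 0.543, n_T = 1.46, so y_D = 0.372.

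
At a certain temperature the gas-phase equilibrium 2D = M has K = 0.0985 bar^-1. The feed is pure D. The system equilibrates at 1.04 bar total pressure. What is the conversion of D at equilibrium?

X = 0.158

Take 1 mol D as basis and let X be its fractional conversion, so ξ = 0.5X.
Mole table: n_D = 1 − X; n_M = 0.5X.
n_T = Σnᵢ = 1 − 0.5X.
With p_i = (n_i/n_T)P, K = p_M / (p_D^2).
Substituting and setting equal to 0.0985 bar^-1 gives a polynomial in X; the root in (0,1) is X = 0.158.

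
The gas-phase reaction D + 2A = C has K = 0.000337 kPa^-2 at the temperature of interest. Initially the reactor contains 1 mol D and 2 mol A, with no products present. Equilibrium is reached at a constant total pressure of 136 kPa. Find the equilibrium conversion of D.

X = 0.571

Basis: 1 mol D initially; let X = conversion of D. Extent ξ = X.
Species balance: n_D = 1 − X; n_A = 2 − 2X; n_C = X.
Total moles n_T = 3 − 2X.
With p_i = (n_i/n_T)P, K = p_C / (p_D p_A^2).
Equating to 0.000337 kPa^-2 and solving on 0 < X < 1: X = 0.571.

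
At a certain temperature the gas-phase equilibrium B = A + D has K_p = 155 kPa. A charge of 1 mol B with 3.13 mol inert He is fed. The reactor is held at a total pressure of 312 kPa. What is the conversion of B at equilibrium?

Let X = conversion of B (basis 1 mol B); extent of reaction ξ = X.
Moles: n_B = 1 − X; n_A = X; n_D = X; n_I = 3.13 (inert).
Total moles n_T = 4.13 + X.
y_i = n_i/n_T, p_i = y_i·P. K_p = p_A p_D / (p_B).
This yields a degree-2 equation in X; solving on (0,1), X = 0.761.

X = 0.761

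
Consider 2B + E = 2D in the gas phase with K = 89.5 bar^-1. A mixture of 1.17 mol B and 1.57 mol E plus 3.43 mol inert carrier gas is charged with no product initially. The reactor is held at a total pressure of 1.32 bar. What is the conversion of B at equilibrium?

X = 0.826

Take 1.17 mol B as basis and let X be its fractional conversion, so ξ = 0.585X.
Mole table: n_B = 1.17 − 1.17X; n_E = 1.57 − 0.585X; n_D = 1.17X; n_I = 3.43 (inert).
Summing: n_T = 6.17 − 0.585X.
y_i = n_i/n_T, p_i = y_i·P. K = p_D^2 / (p_B^2 p_E).
Substituting and setting equal to 89.5 bar^-1 gives a polynomial in X; the root in (0,1) is X = 0.826.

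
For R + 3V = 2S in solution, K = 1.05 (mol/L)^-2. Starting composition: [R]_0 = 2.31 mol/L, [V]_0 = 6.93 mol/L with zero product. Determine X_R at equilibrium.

Let X = conversion of R; extent ξ = 2.31·X mol/L.
Concentrations: [R] = 2.31 − 2.31X; [V] = 6.93 − 6.93X; [S] = 4.62X.
K = [S]^2 / ([R] [V]^3).
Solving K = 1.05 for X ∈ (0,1): X = 0.670.

X = 0.670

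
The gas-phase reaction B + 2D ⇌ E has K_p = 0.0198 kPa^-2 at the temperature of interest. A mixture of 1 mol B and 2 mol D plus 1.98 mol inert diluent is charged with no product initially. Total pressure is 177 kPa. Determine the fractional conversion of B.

X = 0.846

Take 1 mol B as basis and let X be its fractional conversion, so ξ = X.
Species balance: n_B = 1 − X; n_D = 2 − 2X; n_E = X; n_I = 1.98 (inert).
n_T = Σnᵢ = 4.98 − 2X.
y_i = n_i/n_T, p_i = y_i·P. K_p = p_E / (p_B p_D^2).
Substituting and setting equal to 0.0198 kPa^-2 gives a polynomial in X; the root in (0,1) is X = 0.846.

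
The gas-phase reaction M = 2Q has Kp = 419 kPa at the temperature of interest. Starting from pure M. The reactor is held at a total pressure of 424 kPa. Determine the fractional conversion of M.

X = 0.445

Basis: 1 mol M initially; let X = conversion of M. Extent ξ = X.
Species balance: n_M = 1 − X; n_Q = 2X.
Total moles n_T = 1 + X.
Mole fractions y_i = n_i/n_T; Kp = p_Q^2 / (p_M) with p_i = y_i·P.
This yields a degree-2 equation in X; solving on (0,1), X = 0.445.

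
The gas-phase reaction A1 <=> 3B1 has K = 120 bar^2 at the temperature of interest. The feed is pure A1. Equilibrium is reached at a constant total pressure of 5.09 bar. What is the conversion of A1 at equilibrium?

Basis: 1 mol A1 initially; let X = conversion of A1. Extent ξ = X.
At extent ξ: n_A1 = 1 − X; n_B1 = 3X.
Summing: n_T = 1 + 2X.
y_i = n_i/n_T, p_i = y_i·P. K = p_B1^3 / (p_A1).
Equating to 120 bar^2 and solving on 0 < X < 1: X = 0.675.

X = 0.675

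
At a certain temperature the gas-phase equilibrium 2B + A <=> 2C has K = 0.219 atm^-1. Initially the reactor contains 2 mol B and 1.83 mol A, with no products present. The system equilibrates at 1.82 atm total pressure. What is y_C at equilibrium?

y_C = 0.166

Take 2 mol B as basis and let X be its fractional conversion, so ξ = X.
Species balance: n_B = 2 − 2X; n_A = 1.83 − X; n_C = 2X.
Summing: n_T = 3.83 − X.
Mole fractions y_i = n_i/n_T; K = p_C^2 / (p_B^2 p_A) with p_i = y_i·P.
Substituting and setting equal to 0.219 atm^-1 gives a polynomial in X; the root in (0,1) is X = 0.294.
Then n_C = 0.588, n_T = 3.54, so y_C = 0.166.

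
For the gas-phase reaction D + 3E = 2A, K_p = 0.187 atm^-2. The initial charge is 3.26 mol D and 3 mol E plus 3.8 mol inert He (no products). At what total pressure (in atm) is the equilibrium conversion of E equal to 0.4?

P = 4.19 atm

Basis: 3 mol E initially; let X = conversion of E. Extent ξ = X.
Species balance: n_D = 3.26 − X; n_E = 3 − 3X; n_A = 2X; n_I = 3.8 (inert).
Summing: n_T = 10.1 − 2X.
K_p = p_A^2 / (p_D p_E^3) with p_i = (n_i/n_T)·P.
At X = 0.4: the mole-fraction product g(X) = Π y_i^ν_i = 3.29. Since K_p = g(X)·P^{-2}, P = (g/K_p)^(1/2) = (3.29/0.187)^(1/2) = 4.19 atm.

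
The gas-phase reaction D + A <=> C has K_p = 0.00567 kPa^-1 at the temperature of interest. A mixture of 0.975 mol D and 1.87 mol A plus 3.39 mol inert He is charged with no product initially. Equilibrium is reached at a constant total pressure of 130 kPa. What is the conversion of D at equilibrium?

X = 0.171

Basis: 0.975 mol D initially; let X = conversion of D. Extent ξ = 0.975X.
Species balance: n_D = 0.975 − 0.975X; n_A = 1.87 − 0.975X; n_C = 0.975X; n_I = 3.39 (inert).
Summing: n_T = 6.24 − 0.975X.
With p_i = (n_i/n_T)P, K_p = p_C / (p_D p_A).
Substituting and setting equal to 0.00567 kPa^-1 gives a polynomial in X; the root in (0,1) is X = 0.171.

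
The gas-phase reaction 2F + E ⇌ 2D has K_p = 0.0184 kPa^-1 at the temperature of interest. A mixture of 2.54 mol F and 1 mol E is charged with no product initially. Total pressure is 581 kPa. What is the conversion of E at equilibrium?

X = 0.668

Let X = conversion of E (basis 1 mol E); extent of reaction ξ = X.
Species balance: n_F = 2.54 − 2X; n_E = 1 − X; n_D = 2X.
Summing: n_T = 3.54 − X.
With p_i = (n_i/n_T)P, K_p = p_D^2 / (p_F^2 p_E).
Setting this equal to 0.0184 kPa^-1 and taking the physical root (0 < X < 1) gives X = 0.668.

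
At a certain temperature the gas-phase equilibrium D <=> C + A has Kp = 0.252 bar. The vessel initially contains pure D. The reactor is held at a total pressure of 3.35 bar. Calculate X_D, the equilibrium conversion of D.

X = 0.265

Let X = conversion of D (basis 1 mol D); extent of reaction ξ = X.
At extent ξ: n_D = 1 − X; n_C = X; n_A = X.
Summing: n_T = 1 + X.
With p_i = (n_i/n_T)P, Kp = p_C p_A / (p_D).
This yields a degree-2 equation in X; solving on (0,1), X = 0.265.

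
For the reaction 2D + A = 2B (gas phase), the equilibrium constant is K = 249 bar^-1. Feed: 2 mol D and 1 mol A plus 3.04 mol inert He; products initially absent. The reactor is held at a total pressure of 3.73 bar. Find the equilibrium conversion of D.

Let X = conversion of D (basis 2 mol D); extent of reaction ξ = X.
Species balance: n_D = 2 − 2X; n_A = 1 − X; n_B = 2X; n_I = 3.04 (inert).
Total moles n_T = 6.04 − X.
Mole fractions y_i = n_i/n_T; K = p_B^2 / (p_D^2 p_A) with p_i = y_i·P.
This yields a degree-3 equation in X; solving on (0,1), X = 0.842.

X = 0.842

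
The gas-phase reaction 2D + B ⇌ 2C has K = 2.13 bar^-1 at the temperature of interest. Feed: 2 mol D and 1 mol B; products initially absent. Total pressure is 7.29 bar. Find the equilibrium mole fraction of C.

Basis: 2 mol D initially; let X = conversion of D. Extent ξ = X.
At extent ξ: n_D = 2 − 2X; n_B = 1 − X; n_C = 2X.
Total moles n_T = 3 − X.
With p_i = (n_i/n_T)P, K = p_C^2 / (p_D^2 p_B).
Substituting and setting equal to 2.13 bar^-1 gives a polynomial in X; the root in (0,1) is X = 0.613.
Then n_C = 1.23, n_T = 2.39, so y_C = 0.514.

y_C = 0.514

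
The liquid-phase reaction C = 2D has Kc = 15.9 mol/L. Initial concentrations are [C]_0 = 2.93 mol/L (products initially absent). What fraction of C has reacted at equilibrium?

Let X = conversion of C; extent ξ = 2.93·X mol/L.
Concentrations: [C] = 2.93 − 2.93X; [D] = 5.86X.
Kc = [D]^2 / ([C]).
Setting equal to 15.9 and solving for X on (0,1) gives X = 0.670.

X = 0.670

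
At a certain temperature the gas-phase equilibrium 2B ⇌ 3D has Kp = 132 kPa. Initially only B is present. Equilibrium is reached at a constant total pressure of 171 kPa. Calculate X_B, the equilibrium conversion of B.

X = 0.443

Let X = conversion of B (basis 1 mol B); extent of reaction ξ = 0.5X.
Mole table: n_B = 1 − X; n_D = 1.5X.
Total moles n_T = 1 + 0.5X.
With p_i = (n_i/n_T)P, Kp = p_D^3 / (p_B^2).
Equating to 132 kPa and solving on 0 < X < 1: X = 0.443.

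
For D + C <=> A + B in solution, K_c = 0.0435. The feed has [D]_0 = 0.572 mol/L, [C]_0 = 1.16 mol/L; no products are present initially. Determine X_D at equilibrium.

Let X = conversion of D; extent ξ = 0.572·X mol/L.
Concentrations: [D] = 0.572 − 0.572X; [C] = 1.16 − 0.572X; [A] = 0.572X; [B] = 0.572X.
K_c = [A] [B] / ([D] [C]).
Setting equal to 0.0435 and solving for X on (0,1) gives X = 0.243.

X = 0.243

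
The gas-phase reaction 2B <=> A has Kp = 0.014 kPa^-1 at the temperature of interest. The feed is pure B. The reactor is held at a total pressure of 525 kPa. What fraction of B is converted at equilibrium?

Basis: 1 mol B initially; let X = conversion of B. Extent ξ = 0.5X.
Moles: n_B = 1 − X; n_A = 0.5X.
n_T = Σnᵢ = 1 − 0.5X.
y_i = n_i/n_T, p_i = y_i·P. Kp = p_A / (p_B^2).
Setting this equal to 0.014 kPa^-1 and taking the physical root (0 < X < 1) gives X = 0.819.

X = 0.819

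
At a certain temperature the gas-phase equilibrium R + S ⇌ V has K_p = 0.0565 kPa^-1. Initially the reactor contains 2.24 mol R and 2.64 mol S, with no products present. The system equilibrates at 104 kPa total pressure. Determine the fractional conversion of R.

Basis: 2.24 mol R initially; let X = conversion of R. Extent ξ = 2.24X.
Moles: n_R = 2.24 − 2.24X; n_S = 2.64 − 2.24X; n_V = 2.24X.
n_T = Σnᵢ = 4.88 − 2.24X.
With p_i = (n_i/n_T)P, K_p = p_V / (p_R p_S).
Setting this equal to 0.0565 kPa^-1 and taking the physical root (0 < X < 1) gives X = 0.666.

X = 0.666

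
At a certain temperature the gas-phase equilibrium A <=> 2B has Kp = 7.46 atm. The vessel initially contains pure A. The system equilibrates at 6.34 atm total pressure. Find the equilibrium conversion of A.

Take 1 mol A as basis and let X be its fractional conversion, so ξ = X.
Species balance: n_A = 1 − X; n_B = 2X.
Total moles n_T = 1 + X.
y_i = n_i/n_T, p_i = y_i·P. Kp = p_B^2 / (p_A).
Substituting and setting equal to 7.46 atm gives a polynomial in X; the root in (0,1) is X = 0.477.

X = 0.477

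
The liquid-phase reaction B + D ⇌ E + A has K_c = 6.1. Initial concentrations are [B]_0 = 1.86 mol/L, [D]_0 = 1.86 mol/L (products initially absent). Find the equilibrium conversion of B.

X = 0.712

Let X = conversion of B; extent ξ = 1.86·X mol/L.
Concentrations: [B] = 1.86 − 1.86X; [D] = 1.86 − 1.86X; [E] = 1.86X; [A] = 1.86X.
K_c = [E] [A] / ([B] [D]).
Setting equal to 6.1 and solving for X on (0,1) gives X = 0.712.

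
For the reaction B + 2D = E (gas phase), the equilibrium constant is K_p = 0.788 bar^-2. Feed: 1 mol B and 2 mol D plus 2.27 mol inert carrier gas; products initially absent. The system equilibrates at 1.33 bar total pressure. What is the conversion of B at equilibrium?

Basis: 1 mol B initially; let X = conversion of B. Extent ξ = X.
Mole table: n_B = 1 − X; n_D = 2 − 2X; n_E = X; n_I = 2.27 (inert).
Total moles n_T = 5.27 − 2X.
With p_i = (n_i/n_T)P, K_p = p_E / (p_B p_D^2).
This yields a degree-3 equation in X; solving on (0,1), X = 0.142.

X = 0.142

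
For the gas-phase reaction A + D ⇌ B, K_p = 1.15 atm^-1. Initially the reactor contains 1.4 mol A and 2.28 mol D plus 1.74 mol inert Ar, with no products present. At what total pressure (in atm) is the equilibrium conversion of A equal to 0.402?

Let X = conversion of A (basis 1.4 mol A); extent of reaction ξ = 1.4X.
Species balance: n_A = 1.4 − 1.4X; n_D = 2.28 − 1.4X; n_B = 1.4X; n_I = 1.74 (inert).
Total moles n_T = 5.42 − 1.4X.
K_p = p_B / (p_A p_D) with p_i = (n_i/n_T)·P.
At X = 0.402: the mole-fraction product g(X) = Π y_i^ν_i = 1.901. Since K_p = g(X)·P^{-1}, P = (g/K_p)^(1/1) = (1.901/1.15)^(1/1) = 1.65 atm.

P = 1.65 atm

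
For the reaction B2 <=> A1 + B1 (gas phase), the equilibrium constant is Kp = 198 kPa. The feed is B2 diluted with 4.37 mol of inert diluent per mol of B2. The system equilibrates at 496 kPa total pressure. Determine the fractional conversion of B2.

X = 0.763

Let X = conversion of B2 (basis 1 mol B2); extent of reaction ξ = X.
Moles: n_B2 = 1 − X; n_A1 = X; n_B1 = X; n_I = 4.37 (inert).
Total moles n_T = 5.37 + X.
Mole fractions y_i = n_i/n_T; Kp = p_A1 p_B1 / (p_B2) with p_i = y_i·P.
Equating to 198 kPa and solving on 0 < X < 1: X = 0.763.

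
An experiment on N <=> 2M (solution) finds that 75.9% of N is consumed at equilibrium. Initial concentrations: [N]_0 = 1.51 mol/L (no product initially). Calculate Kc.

Kc = 14.4 mol/L

Let X = conversion of N.
Concentrations: [N] = 1.51 − 1.51X; [M] = 3.02X.
At X = 0.759: [N] = 0.364, [M] = 2.29.
Kc = [M]^2 / ([N]) = 14.4 mol/L.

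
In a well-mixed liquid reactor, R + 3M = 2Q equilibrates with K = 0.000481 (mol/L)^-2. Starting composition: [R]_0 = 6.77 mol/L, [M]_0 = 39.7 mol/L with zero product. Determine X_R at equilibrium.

Let X = conversion of R; extent ξ = 6.77·X mol/L.
Concentrations: [R] = 6.77 − 6.77X; [M] = 39.7 − 20.3X; [Q] = 13.5X.
K = [Q]^2 / ([R] [M]^3).
Solving K = 0.000481 for X ∈ (0,1): X = 0.489.

X = 0.489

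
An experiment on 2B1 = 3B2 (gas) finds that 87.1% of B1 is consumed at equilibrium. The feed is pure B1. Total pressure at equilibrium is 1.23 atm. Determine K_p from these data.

K_p = 115 atm

Take 1 mol B1 as basis and let X be its fractional conversion, so ξ = 0.5X.
Moles: n_B1 = 1 − X; n_B2 = 1.5X.
n_T = Σnᵢ = 1 + 0.5X.
At X = 0.871: n_B1 = 0.129, n_B2 = 1.31, n_T = 1.44.
p_i = (n_i/n_T)·P. K_p = p_B2^3 / (p_B1^2) = 115 atm.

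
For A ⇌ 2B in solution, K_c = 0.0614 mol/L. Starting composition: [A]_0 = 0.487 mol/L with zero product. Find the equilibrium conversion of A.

X = 0.162

Let X = conversion of A; extent ξ = 0.487·X mol/L.
Concentrations: [A] = 0.487 − 0.487X; [B] = 0.974X.
K_c = [B]^2 / ([A]).
Equating to 0.0614 mol/L: the physical root is X = 0.162.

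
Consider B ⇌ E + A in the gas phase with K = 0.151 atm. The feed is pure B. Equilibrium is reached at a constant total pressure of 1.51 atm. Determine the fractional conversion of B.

X = 0.302

Let X = conversion of B (basis 1 mol B); extent of reaction ξ = X.
Species balance: n_B = 1 − X; n_E = X; n_A = X.
Summing: n_T = 1 + X.
With p_i = (n_i/n_T)P, K = p_E p_A / (p_B).
Equating to 0.151 atm and solving on 0 < X < 1: X = 0.302.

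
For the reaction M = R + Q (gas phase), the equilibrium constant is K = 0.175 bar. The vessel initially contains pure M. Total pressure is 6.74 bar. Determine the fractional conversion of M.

Take 1 mol M as basis and let X be its fractional conversion, so ξ = X.
At extent ξ: n_M = 1 − X; n_R = X; n_Q = X.
Summing: n_T = 1 + X.
With p_i = (n_i/n_T)P, K = p_R p_Q / (p_M).
Equating to 0.175 bar and solving on 0 < X < 1: X = 0.159.

X = 0.159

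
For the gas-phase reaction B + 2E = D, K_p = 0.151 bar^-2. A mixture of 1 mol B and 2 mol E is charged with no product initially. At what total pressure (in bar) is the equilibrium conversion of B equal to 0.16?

Basis: 1 mol B initially; let X = conversion of B. Extent ξ = X.
Moles: n_B = 1 − X; n_E = 2 − 2X; n_D = X.
Summing: n_T = 3 − 2X.
K_p = p_D / (p_B p_E^2) with p_i = (n_i/n_T)·P.
At X = 0.16: the mole-fraction product g(X) = Π y_i^ν_i = 0.4847. Since K_p = g(X)·P^{-2}, P = (g/K_p)^(1/2) = (0.4847/0.151)^(1/2) = 1.79 bar.

P = 1.79 bar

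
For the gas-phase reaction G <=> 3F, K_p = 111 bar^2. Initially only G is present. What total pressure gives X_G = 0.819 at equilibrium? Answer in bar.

P = 3.07 bar

Basis: 1 mol G initially; let X = conversion of G. Extent ξ = X.
Moles: n_G = 1 − X; n_F = 3X.
n_T = Σnᵢ = 1 + 2X.
K_p = p_F^3 / (p_G) with p_i = (n_i/n_T)·P.
At X = 0.819: the mole-fraction product g(X) = Π y_i^ν_i = 11.78. Since K_p = g(X)·P^{2}, P = (K_p/g)^(1/2) = (111/11.78)^(1/2) = 3.07 bar.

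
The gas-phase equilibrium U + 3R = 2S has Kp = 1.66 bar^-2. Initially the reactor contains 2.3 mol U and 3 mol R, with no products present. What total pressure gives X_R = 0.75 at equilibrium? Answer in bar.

Let X = conversion of R (basis 3 mol R); extent of reaction ξ = X.
At extent ξ: n_U = 2.3 − X; n_R = 3 − 3X; n_S = 2X.
Summing: n_T = 5.3 − 2X.
Kp = p_S^2 / (p_U p_R^3) with p_i = (n_i/n_T)·P.
At X = 0.75: the mole-fraction product g(X) = Π y_i^ν_i = 49.69. Since Kp = g(X)·P^{-2}, P = (g/Kp)^(1/2) = (49.69/1.66)^(1/2) = 5.47 bar.

P = 5.47 bar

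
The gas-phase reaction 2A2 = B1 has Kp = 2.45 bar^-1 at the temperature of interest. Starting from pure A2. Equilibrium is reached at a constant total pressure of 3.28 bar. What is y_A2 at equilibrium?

y_A2 = 0.296

Basis: 1 mol A2 initially; let X = conversion of A2. Extent ξ = 0.5X.
Moles: n_A2 = 1 − X; n_B1 = 0.5X.
n_T = Σnᵢ = 1 − 0.5X.
y_i = n_i/n_T, p_i = y_i·P. Kp = p_B1 / (p_A2^2).
Substituting and setting equal to 2.45 bar^-1 gives a polynomial in X; the root in (0,1) is X = 0.826.
Then n_A2 = 0.174, n_T = 0.587, so y_A2 = 0.296.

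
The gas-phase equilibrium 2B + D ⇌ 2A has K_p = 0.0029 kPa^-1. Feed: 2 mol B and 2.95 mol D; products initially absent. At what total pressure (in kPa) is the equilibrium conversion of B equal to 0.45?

P = 416 kPa

Take 2 mol B as basis and let X be its fractional conversion, so ξ = X.
Species balance: n_B = 2 − 2X; n_D = 2.95 − X; n_A = 2X.
n_T = Σnᵢ = 4.95 − X.
K_p = p_A^2 / (p_B^2 p_D) with p_i = (n_i/n_T)·P.
At X = 0.45: the mole-fraction product g(X) = Π y_i^ν_i = 1.205. Since K_p = g(X)·P^{-1}, P = (g/K_p)^(1/1) = (1.205/0.0029)^(1/1) = 416 kPa.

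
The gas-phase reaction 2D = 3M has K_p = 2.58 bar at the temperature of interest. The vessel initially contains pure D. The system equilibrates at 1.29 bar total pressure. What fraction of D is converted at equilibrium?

X = 0.541

Take 1 mol D as basis and let X be its fractional conversion, so ξ = 0.5X.
Moles: n_D = 1 − X; n_M = 1.5X.
Total moles n_T = 1 + 0.5X.
y_i = n_i/n_T, p_i = y_i·P. K_p = p_M^3 / (p_D^2).
Substituting and setting equal to 2.58 bar gives a polynomial in X; the root in (0,1) is X = 0.541.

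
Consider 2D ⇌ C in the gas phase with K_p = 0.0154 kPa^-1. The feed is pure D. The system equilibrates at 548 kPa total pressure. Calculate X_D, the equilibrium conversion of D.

X = 0.830

Basis: 1 mol D initially; let X = conversion of D. Extent ξ = 0.5X.
Moles: n_D = 1 − X; n_C = 0.5X.
Total moles n_T = 1 − 0.5X.
y_i = n_i/n_T, p_i = y_i·P. K_p = p_C / (p_D^2).
Setting this equal to 0.0154 kPa^-1 and taking the physical root (0 < X < 1) gives X = 0.830.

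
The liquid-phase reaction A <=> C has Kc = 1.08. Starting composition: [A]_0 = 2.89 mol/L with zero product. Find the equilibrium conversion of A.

Let X = conversion of A; extent ξ = 2.89·X mol/L.
Concentrations: [A] = 2.89 − 2.89X; [C] = 2.89X.
Kc = [C] / ([A]).
Solving Kc = 1.08 for X ∈ (0,1): X = 0.519.

X = 0.519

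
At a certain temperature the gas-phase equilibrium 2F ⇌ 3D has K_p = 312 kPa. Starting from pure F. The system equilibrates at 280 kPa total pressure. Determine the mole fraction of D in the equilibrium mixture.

y_D = 0.581

Let X = conversion of F (basis 1 mol F); extent of reaction ξ = 0.5X.
Species balance: n_F = 1 − X; n_D = 1.5X.
n_T = Σnᵢ = 1 + 0.5X.
y_i = n_i/n_T, p_i = y_i·P. K_p = p_D^3 / (p_F^2).
Equating to 312 kPa and solving on 0 < X < 1: X = 0.480.
Then n_D = 0.72, n_T = 1.24, so y_D = 0.581.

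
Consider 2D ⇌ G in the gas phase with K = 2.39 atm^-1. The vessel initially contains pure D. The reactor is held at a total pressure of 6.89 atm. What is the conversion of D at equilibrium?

X = 0.878

Basis: 1 mol D initially; let X = conversion of D. Extent ξ = 0.5X.
Moles: n_D = 1 − X; n_G = 0.5X.
Total moles n_T = 1 − 0.5X.
Mole fractions y_i = n_i/n_T; K = p_G / (p_D^2) with p_i = y_i·P.
This yields a degree-2 equation in X; solving on (0,1), X = 0.878.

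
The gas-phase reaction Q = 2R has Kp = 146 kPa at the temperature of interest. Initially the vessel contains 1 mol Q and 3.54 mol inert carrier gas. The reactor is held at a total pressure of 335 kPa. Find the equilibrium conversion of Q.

X = 0.516

Take 1 mol Q as basis and let X be its fractional conversion, so ξ = X.
Moles: n_Q = 1 − X; n_R = 2X; n_I = 3.54 (inert).
Total moles n_T = 4.54 + X.
With p_i = (n_i/n_T)P, Kp = p_R^2 / (p_Q).
This yields a degree-2 equation in X; solving on (0,1), X = 0.516.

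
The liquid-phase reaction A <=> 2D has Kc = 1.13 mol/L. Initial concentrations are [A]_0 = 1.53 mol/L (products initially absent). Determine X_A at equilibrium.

Let X = conversion of A; extent ξ = 1.53·X mol/L.
Concentrations: [A] = 1.53 − 1.53X; [D] = 3.06X.
Kc = [D]^2 / ([A]).
Equating to 1.13 mol/L: the physical root is X = 0.347.

X = 0.347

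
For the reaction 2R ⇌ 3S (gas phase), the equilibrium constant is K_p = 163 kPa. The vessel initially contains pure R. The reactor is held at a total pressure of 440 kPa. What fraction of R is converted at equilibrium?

X = 0.372

Take 1 mol R as basis and let X be its fractional conversion, so ξ = 0.5X.
Moles: n_R = 1 − X; n_S = 1.5X.
n_T = Σnᵢ = 1 + 0.5X.
With p_i = (n_i/n_T)P, K_p = p_S^3 / (p_R^2).
Equating to 163 kPa and solving on 0 < X < 1: X = 0.372.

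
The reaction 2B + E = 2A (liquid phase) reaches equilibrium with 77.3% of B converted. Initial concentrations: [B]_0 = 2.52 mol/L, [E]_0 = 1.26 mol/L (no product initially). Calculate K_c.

K_c = 40.5 L/mol

Let X = conversion of B.
Concentrations: [B] = 2.52 − 2.52X; [E] = 1.26 − 1.26X; [A] = 2.52X.
At X = 0.773: [B] = 0.572, [E] = 0.286, [A] = 1.95.
K_c = [A]^2 / ([B]^2 [E]) = 40.5 L/mol.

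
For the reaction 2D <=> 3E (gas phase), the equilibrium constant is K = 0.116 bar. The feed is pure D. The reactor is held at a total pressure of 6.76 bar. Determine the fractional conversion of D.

X = 0.157

Let X = conversion of D (basis 1 mol D); extent of reaction ξ = 0.5X.
Mole table: n_D = 1 − X; n_E = 1.5X.
n_T = Σnᵢ = 1 + 0.5X.
With p_i = (n_i/n_T)P, K = p_E^3 / (p_D^2).
Equating to 0.116 bar and solving on 0 < X < 1: X = 0.157.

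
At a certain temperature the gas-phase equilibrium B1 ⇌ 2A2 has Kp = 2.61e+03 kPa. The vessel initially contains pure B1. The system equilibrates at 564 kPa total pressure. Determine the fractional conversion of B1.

X = 0.732

Take 1 mol B1 as basis and let X be its fractional conversion, so ξ = X.
Mole table: n_B1 = 1 − X; n_A2 = 2X.
Summing: n_T = 1 + X.
y_i = n_i/n_T, p_i = y_i·P. Kp = p_A2^2 / (p_B1).
Setting this equal to 2.61e+03 kPa and taking the physical root (0 < X < 1) gives X = 0.732.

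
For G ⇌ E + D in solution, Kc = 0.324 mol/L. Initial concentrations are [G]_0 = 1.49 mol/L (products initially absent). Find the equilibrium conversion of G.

Let X = conversion of G; extent ξ = 1.49·X mol/L.
Concentrations: [G] = 1.49 − 1.49X; [E] = 1.49X; [D] = 1.49X.
Kc = [E] [D] / ([G]).
Equating to 0.324 mol/L: the physical root is X = 0.370.

X = 0.370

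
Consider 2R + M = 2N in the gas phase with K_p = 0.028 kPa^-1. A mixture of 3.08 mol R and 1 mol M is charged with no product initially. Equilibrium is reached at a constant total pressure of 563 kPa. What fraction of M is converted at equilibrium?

X = 0.780

Let X = conversion of M (basis 1 mol M); extent of reaction ξ = X.
At extent ξ: n_R = 3.08 − 2X; n_M = 1 − X; n_N = 2X.
n_T = Σnᵢ = 4.08 − X.
y_i = n_i/n_T, p_i = y_i·P. K_p = p_N^2 / (p_R^2 p_M).
Substituting and setting equal to 0.028 kPa^-1 gives a polynomial in X; the root in (0,1) is X = 0.780.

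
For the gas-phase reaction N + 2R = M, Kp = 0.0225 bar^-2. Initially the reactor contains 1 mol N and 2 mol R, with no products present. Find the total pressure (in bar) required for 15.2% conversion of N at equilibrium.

Let X = conversion of N (basis 1 mol N); extent of reaction ξ = X.
At extent ξ: n_N = 1 − X; n_R = 2 − 2X; n_M = X.
Summing: n_T = 3 − 2X.
Kp = p_M / (p_N p_R^2) with p_i = (n_i/n_T)·P.
At X = 0.152: the mole-fraction product g(X) = Π y_i^ν_i = 0.4529. Since Kp = g(X)·P^{-2}, P = (g/Kp)^(1/2) = (0.4529/0.0225)^(1/2) = 4.49 bar.

P = 4.49 bar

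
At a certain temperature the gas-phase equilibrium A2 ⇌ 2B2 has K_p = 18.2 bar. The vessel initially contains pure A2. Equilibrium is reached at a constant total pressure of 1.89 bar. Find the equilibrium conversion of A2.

Basis: 1 mol A2 initially; let X = conversion of A2. Extent ξ = X.
Moles: n_A2 = 1 − X; n_B2 = 2X.
n_T = Σnᵢ = 1 + X.
Mole fractions y_i = n_i/n_T; K_p = p_B2^2 / (p_A2) with p_i = y_i·P.
Setting this equal to 18.2 bar and taking the physical root (0 < X < 1) gives X = 0.841.

X = 0.841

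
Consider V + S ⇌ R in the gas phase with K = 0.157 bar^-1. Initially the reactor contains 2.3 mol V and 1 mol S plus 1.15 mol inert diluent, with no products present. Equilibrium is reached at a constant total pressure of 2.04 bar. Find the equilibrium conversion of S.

Basis: 1 mol S initially; let X = conversion of S. Extent ξ = X.
Mole table: n_V = 2.3 − X; n_S = 1 − X; n_R = X; n_I = 1.15 (inert).
Summing: n_T = 4.45 − X.
With p_i = (n_i/n_T)P, K = p_R / (p_V p_S).
Equating to 0.157 bar^-1 and solving on 0 < X < 1: X = 0.138.

X = 0.138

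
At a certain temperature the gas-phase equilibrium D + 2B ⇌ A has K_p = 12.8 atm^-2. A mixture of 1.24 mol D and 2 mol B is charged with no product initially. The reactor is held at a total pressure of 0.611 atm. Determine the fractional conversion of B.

X = 0.560

Basis: 2 mol B initially; let X = conversion of B. Extent ξ = X.
Species balance: n_D = 1.24 − X; n_B = 2 − 2X; n_A = X.
Total moles n_T = 3.24 − 2X.
y_i = n_i/n_T, p_i = y_i·P. K_p = p_A / (p_D p_B^2).
Equating to 12.8 atm^-2 and solving on 0 < X < 1: X = 0.560.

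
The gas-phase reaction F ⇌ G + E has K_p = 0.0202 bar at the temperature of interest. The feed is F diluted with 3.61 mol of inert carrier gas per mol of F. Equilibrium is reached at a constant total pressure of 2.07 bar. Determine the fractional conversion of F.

Let X = conversion of F (basis 1 mol F); extent of reaction ξ = X.
Species balance: n_F = 1 − X; n_G = X; n_E = X; n_I = 3.61 (inert).
n_T = Σnᵢ = 4.61 + X.
y_i = n_i/n_T, p_i = y_i·P. K_p = p_G p_E / (p_F).
Setting this equal to 0.0202 bar and taking the physical root (0 < X < 1) gives X = 0.194.

X = 0.194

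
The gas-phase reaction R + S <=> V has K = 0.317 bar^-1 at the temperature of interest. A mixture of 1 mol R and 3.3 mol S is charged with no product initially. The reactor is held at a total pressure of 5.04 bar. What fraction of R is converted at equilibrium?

X = 0.540

Let X = conversion of R (basis 1 mol R); extent of reaction ξ = X.
Species balance: n_R = 1 − X; n_S = 3.3 − X; n_V = X.
Summing: n_T = 4.3 − X.
With p_i = (n_i/n_T)P, K = p_V / (p_R p_S).
Setting this equal to 0.317 bar^-1 and taking the physical root (0 < X < 1) gives X = 0.540.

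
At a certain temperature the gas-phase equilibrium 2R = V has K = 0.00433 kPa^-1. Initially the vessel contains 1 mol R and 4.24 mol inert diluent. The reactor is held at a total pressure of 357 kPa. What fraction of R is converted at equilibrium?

X = 0.299

Let X = conversion of R (basis 1 mol R); extent of reaction ξ = 0.5X.
Mole table: n_R = 1 − X; n_V = 0.5X; n_I = 4.24 (inert).
Summing: n_T = 5.24 − 0.5X.
With p_i = (n_i/n_T)P, K = p_V / (p_R^2).
This yields a degree-2 equation in X; solving on (0,1), X = 0.299.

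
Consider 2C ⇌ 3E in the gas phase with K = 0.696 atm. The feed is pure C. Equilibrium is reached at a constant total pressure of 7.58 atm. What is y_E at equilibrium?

Let X = conversion of C (basis 1 mol C); extent of reaction ξ = 0.5X.
Mole table: n_C = 1 − X; n_E = 1.5X.
n_T = Σnᵢ = 1 + 0.5X.
With p_i = (n_i/n_T)P, K = p_E^3 / (p_C^2).
Setting this equal to 0.696 atm and taking the physical root (0 < X < 1) gives X = 0.257.
Then n_E = 0.385, n_T = 1.13, so y_E = 0.341.

y_E = 0.341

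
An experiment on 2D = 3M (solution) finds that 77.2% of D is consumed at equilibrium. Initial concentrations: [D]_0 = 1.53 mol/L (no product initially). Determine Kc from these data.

Kc = 45.7 mol/L

Let X = conversion of D.
Concentrations: [D] = 1.53 − 1.53X; [M] = 2.29X.
At X = 0.772: [D] = 0.349, [M] = 1.77.
Kc = [M]^3 / ([D]^2) = 45.7 mol/L.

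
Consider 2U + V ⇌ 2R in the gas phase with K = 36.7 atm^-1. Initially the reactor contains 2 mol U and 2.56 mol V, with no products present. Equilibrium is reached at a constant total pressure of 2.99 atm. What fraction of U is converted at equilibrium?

X = 0.876

Basis: 2 mol U initially; let X = conversion of U. Extent ξ = X.
At extent ξ: n_U = 2 − 2X; n_V = 2.56 − X; n_R = 2X.
n_T = Σnᵢ = 4.56 − X.
y_i = n_i/n_T, p_i = y_i·P. K = p_R^2 / (p_U^2 p_V).
Equating to 36.7 atm^-1 and solving on 0 < X < 1: X = 0.876.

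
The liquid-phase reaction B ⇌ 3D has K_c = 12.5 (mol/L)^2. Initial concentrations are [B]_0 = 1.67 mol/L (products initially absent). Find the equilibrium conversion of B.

X = 0.450

Let X = conversion of B; extent ξ = 1.67·X mol/L.
Concentrations: [B] = 1.67 − 1.67X; [D] = 5.01X.
K_c = [D]^3 / ([B]).
Solving K_c = 12.5 for X ∈ (0,1): X = 0.450.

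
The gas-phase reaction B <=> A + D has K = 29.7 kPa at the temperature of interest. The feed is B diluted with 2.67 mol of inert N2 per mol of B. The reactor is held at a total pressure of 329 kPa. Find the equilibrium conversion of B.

X = 0.452

Let X = conversion of B (basis 1 mol B); extent of reaction ξ = X.
Moles: n_B = 1 − X; n_A = X; n_D = X; n_I = 2.67 (inert).
Total moles n_T = 3.67 + X.
y_i = n_i/n_T, p_i = y_i·P. K = p_A p_D / (p_B).
This yields a degree-2 equation in X; solving on (0,1), X = 0.452.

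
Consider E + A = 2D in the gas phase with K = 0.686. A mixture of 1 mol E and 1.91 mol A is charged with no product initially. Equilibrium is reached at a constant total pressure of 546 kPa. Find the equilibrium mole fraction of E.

Basis: 1 mol E initially; let X = conversion of E. Extent ξ = X.
Mole table: n_E = 1 − X; n_A = 1.91 − X; n_D = 2X.
n_T stays at 2.91 (no change in mole number).
With p_i = (n_i/n_T)P, K = p_D^2 / (p_E p_A).
Equating to 0.686 and solving on 0 < X < 1: X = 0.396.
Then n_E = 0.604, n_T = 2.91, so y_E = 0.208.

y_E = 0.208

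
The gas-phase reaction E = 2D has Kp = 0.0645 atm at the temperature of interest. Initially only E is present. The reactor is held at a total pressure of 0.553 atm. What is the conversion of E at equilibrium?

Basis: 1 mol E initially; let X = conversion of E. Extent ξ = X.
Moles: n_E = 1 − X; n_D = 2X.
n_T = Σnᵢ = 1 + X.
Mole fractions y_i = n_i/n_T; Kp = p_D^2 / (p_E) with p_i = y_i·P.
Substituting and setting equal to 0.0645 atm gives a polynomial in X; the root in (0,1) is X = 0.168.

X = 0.168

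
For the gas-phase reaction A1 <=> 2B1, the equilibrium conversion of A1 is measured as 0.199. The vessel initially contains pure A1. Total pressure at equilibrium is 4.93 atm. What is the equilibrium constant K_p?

K_p = 0.813 atm

Let X = conversion of A1 (basis 1 mol A1); extent of reaction ξ = X.
Mole table: n_A1 = 1 − X; n_B1 = 2X.
Total moles n_T = 1 + X.
At X = 0.199: n_A1 = 0.801, n_B1 = 0.398, n_T = 1.2.
p_i = (n_i/n_T)·P. K_p = p_B1^2 / (p_A1) = 0.813 atm.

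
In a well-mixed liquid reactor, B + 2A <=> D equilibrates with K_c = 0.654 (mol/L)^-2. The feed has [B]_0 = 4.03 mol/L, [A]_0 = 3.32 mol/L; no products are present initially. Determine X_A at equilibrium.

X = 0.751

Let X = conversion of A; extent ξ = 3.32X/2 mol/L.
Concentrations: [B] = 4.03 − 1.66X; [A] = 3.32 − 3.32X; [D] = 1.66X.
K_c = [D] / ([B] [A]^2).
This equals 0.654 at X = 0.751 (the root in 0 < X < 1).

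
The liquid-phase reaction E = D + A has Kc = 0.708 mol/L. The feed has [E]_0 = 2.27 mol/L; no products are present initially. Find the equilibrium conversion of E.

X = 0.424

Let X = conversion of E; extent ξ = 2.27·X mol/L.
Concentrations: [E] = 2.27 − 2.27X; [D] = 2.27X; [A] = 2.27X.
Kc = [D] [A] / ([E]).
Solving Kc = 0.708 for X ∈ (0,1): X = 0.424.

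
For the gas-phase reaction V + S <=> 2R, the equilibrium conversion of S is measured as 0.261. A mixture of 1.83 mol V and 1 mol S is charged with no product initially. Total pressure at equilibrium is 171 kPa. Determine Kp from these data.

Kp = 0.235

Take 1 mol S as basis and let X be its fractional conversion, so ξ = X.
Species balance: n_V = 1.83 − X; n_S = 1 − X; n_R = 2X.
n_T stays at 2.83 (no change in mole number).
At X = 0.261: n_V = 1.57, n_S = 0.739, n_R = 0.522, n_T = 2.83.
p_i = (n_i/n_T)·P. Kp = p_R^2 / (p_V p_S) = 0.235.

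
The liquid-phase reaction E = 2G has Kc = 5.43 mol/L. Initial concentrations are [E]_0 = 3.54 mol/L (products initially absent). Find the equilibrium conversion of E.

Let X = conversion of E; extent ξ = 3.54·X mol/L.
Concentrations: [E] = 3.54 − 3.54X; [G] = 7.08X.
Kc = [G]^2 / ([E]).
Equating to 5.43 mol/L: the physical root is X = 0.457.

X = 0.457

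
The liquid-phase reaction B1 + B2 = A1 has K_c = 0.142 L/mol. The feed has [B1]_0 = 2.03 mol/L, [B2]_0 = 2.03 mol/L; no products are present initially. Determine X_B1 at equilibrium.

Let X = conversion of B1; extent ξ = 2.03·X mol/L.
Concentrations: [B1] = 2.03 − 2.03X; [B2] = 2.03 − 2.03X; [A1] = 2.03X.
K_c = [A1] / ([B1] [B2]).
Solving K_c = 0.142 for X ∈ (0,1): X = 0.189.

X = 0.189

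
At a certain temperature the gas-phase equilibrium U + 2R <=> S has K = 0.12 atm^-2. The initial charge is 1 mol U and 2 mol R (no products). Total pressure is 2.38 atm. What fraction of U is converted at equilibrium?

Take 1 mol U as basis and let X be its fractional conversion, so ξ = X.
At extent ξ: n_U = 1 − X; n_R = 2 − 2X; n_S = X.
Summing: n_T = 3 − 2X.
y_i = n_i/n_T, p_i = y_i·P. K = p_S / (p_U p_R^2).
Substituting and setting equal to 0.12 atm^-2 gives a polynomial in X; the root in (0,1) is X = 0.204.

X = 0.204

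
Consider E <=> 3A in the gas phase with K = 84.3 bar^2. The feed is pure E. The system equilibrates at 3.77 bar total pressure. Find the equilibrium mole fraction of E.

Basis: 1 mol E initially; let X = conversion of E. Extent ξ = X.
Mole table: n_E = 1 − X; n_A = 3X.
n_T = Σnᵢ = 1 + 2X.
With p_i = (n_i/n_T)P, K = p_A^3 / (p_E).
Equating to 84.3 bar^2 and solving on 0 < X < 1: X = 0.717.
Then n_E = 0.283, n_T = 2.43, so y_E = 0.116.

y_E = 0.116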